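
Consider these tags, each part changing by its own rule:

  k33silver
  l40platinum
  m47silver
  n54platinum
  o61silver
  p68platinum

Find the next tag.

q75silver

Letter goes k, l, m, n, o, p → q (letters move forward 1 place in the alphabet).
Second component: 33, 40, 47, 54, 61, 68 → 75 (+7 each step).
Metal: silver, platinum, silver, platinum, silver, platinum → silver (alternates silver ↔ platinum).
Combining the parts gives q75silver.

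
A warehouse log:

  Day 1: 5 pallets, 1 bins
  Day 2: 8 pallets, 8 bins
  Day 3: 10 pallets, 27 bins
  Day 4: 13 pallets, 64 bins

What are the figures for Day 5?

15 pallets, 125 bins

Pallets goes 5, 8, 10, 13 → 15 (alternating steps +3, +2, +3, +2, …).
Bins — perfect cubes: 1³, 2³, 3³, …: 1, 8, 27, 64 → 125.
So the next line is 15 pallets, 125 bins.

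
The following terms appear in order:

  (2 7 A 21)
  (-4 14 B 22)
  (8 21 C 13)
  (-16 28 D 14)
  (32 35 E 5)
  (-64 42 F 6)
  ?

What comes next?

First coordinate: ×(-2) each step; 2, -4, 8, -16, 32, -64 → 128.
For the second coordinate, +7 each step: 7, 14, 21, 28, 35, 42 → 49.
For the letter, letters move forward 1 place in the alphabet: A, B, C, D, E, F → G.
Fourth coordinate goes 21, 22, 13, 14, 5, 6 → -3 (alternating steps +1, −9, +1, −9, …).
Combining the parts gives (128 49 G -3).

(128 49 G -3)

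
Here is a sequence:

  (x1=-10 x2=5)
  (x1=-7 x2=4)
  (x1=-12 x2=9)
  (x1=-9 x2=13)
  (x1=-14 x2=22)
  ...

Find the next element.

(x1=-11 x2=35)

X1: alternating steps +3, −5, +3, −5, …; -10, -7, -12, -9, -14 → -11.
X2 goes 5, 4, 9, 13, 22 → 35 (each term is the sum of the two before it).
So the next element is (x1=-11 x2=35).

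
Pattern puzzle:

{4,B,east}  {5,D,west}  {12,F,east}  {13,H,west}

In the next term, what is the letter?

Letter: letters move forward 2 places in the alphabet, so B, D, F, H → J.

J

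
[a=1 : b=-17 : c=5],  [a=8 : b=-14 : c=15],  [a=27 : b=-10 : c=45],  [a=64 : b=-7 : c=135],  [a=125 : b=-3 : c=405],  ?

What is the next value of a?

216

For the a, perfect cubes: 1³, 2³, 3³, …: 1, 8, 27, 64, 125 → 216.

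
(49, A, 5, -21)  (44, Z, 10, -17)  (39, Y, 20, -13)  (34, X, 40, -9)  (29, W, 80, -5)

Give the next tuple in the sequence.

First component goes 49, 44, 39, 34, 29 → 24 (−5 each step).
Letter goes A, Z, Y, X, W → V (letters move back 1 place in the alphabet, wrapping A→Z).
Third component goes 5, 10, 20, 40, 80 → 160 (×2 each step).
Fourth component: -21, -17, -13, -9, -5 → -1 (+4 each step).
So the next tuple is (24, V, 160, -1).

(24, V, 160, -1)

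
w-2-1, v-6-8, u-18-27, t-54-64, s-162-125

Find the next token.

r-486-216

Letter: letters move back 1 place in the alphabet, so w, v, u, t, s → r.
Second component: ×3 each step, so 2, 6, 18, 54, 162 → 486.
Third component: perfect cubes: 1³, 2³, 3³, …, so 1, 8, 27, 64, 125 → 216.
Combining the parts gives r-486-216.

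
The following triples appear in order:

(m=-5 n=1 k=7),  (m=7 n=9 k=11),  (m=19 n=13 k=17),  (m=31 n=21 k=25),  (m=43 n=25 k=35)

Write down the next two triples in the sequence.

M — +12 each step: -5, 7, 19, 31, 43 → 55 → 67.
N goes 1, 9, 13, 21, 25 → 33 → 37 (alternating steps +8, +4, +8, +4, …).
K: differences are 4, 6, 8, … (increasing by 2 each time); 7, 11, 17, 25, 35 → 47 → 61.
Putting the parts together: (m=55 n=33 k=47) and then (m=67 n=37 k=61).

(m=55 n=33 k=47), (m=67 n=37 k=61)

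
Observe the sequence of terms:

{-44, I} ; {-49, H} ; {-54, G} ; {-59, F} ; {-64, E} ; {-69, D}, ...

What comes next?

First component: −5 each step; -44, -49, -54, -59, -64, -69 → -74.
For the letter, letters move back 1 place in the alphabet: I, H, G, F, E, D → C.
Putting it together: {-74, C}.

{-74, C}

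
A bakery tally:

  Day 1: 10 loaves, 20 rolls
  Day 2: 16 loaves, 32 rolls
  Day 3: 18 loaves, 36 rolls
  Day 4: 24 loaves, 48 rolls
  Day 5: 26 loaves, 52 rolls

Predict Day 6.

32 loaves, 64 rolls

Loaves — alternating steps +6, +2, +6, +2, …: 10, 16, 18, 24, 26 → 32.
Rolls: 20, 32, 36, 48, 52 → 64 (always 2 × the loaves).
So the next line is 32 loaves, 64 rolls.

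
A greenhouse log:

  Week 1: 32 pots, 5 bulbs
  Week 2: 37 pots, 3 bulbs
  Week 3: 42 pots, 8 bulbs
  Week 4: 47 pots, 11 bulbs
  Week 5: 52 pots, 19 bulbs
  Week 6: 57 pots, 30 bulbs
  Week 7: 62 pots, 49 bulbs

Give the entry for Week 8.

Pots goes 32, 37, 42, 47, 52, 57, 62 → 67 (+5 each step).
Bulbs: 5, 3, 8, 11, 19, 30, 49 → 79 (each term is the sum of the two before it).
Combining the parts gives 67 pots, 79 bulbs.

67 pots, 79 bulbs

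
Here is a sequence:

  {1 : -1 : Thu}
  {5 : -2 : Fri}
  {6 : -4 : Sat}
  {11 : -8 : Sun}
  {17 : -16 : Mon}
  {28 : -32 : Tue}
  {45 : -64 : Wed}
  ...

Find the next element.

{73 : -128 : Thu}

First part goes 1, 5, 6, 11, 17, 28, 45 → 73 (each term is the sum of the two before it).
Second part goes -1, -2, -4, -8, -16, -32, -64 → -128 (×2 each step).
For the day, runs through the weekdays Mon→Sun: Thu, Fri, Sat, Sun, Mon, Tue, Wed → Thu.
Putting it together: {73 : -128 : Thu}.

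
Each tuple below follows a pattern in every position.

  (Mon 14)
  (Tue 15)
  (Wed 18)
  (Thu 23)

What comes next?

(Fri 30)

Day goes Mon, Tue, Wed, Thu → Fri (runs through the weekdays Mon→Sun).
Second part: differences are 1, 3, 5, … (increasing by 2 each time); 14, 15, 18, 23 → 30.
Combining the parts gives (Fri 30).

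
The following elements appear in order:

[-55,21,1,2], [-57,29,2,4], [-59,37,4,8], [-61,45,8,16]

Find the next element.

First entry: −2 each step, so -55, -57, -59, -61 → -63.
Second entry: 21, 29, 37, 45 → 53 (+8 each step).
Third entry goes 1, 2, 4, 8 → 16 (×2 each step).
Fourth entry: 2, 4, 8, 16 → 32 (×2 each step).
So the next element is [-63,53,16,32].

[-63,53,16,32]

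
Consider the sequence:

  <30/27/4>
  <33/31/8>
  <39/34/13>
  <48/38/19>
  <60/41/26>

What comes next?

<75/45/34>

First coordinate: 30, 33, 39, 48, 60 → 75 (differences are 3, 6, 9, … (increasing by 3 each time)).
Second coordinate: 27, 31, 34, 38, 41 → 45 (alternating steps +4, +3, +4, +3, …).
Third coordinate: differences are 4, 5, 6, … (increasing by 1 each time), so 4, 8, 13, 19, 26 → 34.
So the next term is <75/45/34>.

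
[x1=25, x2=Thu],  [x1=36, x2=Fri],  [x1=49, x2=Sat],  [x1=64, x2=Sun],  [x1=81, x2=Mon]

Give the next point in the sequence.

X1 — perfect squares: 5², 6², 7², …: 25, 36, 49, 64, 81 → 100.
X2 goes Thu, Fri, Sat, Sun, Mon → Tue (runs through the weekdays Mon→Sun).
Combining the parts gives [x1=100, x2=Tue].

[x1=100, x2=Tue]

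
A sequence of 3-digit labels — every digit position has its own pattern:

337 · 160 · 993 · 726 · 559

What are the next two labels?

382, 115

For the first digit, −2 each step, mod 10: 3, 1, 9, 7, 5 → 3 → 1.
Second digit goes 3, 6, 9, 2, 5 → 8 → 1 (+3 each step, mod 10).
For the third digit, +3 each step, mod 10: 7, 0, 3, 6, 9 → 2 → 5.
So the next two labels are 382 and 115.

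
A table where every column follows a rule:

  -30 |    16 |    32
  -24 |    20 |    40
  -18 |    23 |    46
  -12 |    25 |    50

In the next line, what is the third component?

First component goes -30, -24, -18, -12 → -6 (+6 each step).
Second component goes 16, 20, 23, 25 → 26 (differences are 4, 3, 2, … (decreasing by 1 each time)).
Third component: always 2 × the second component; 32, 40, 46, 50 → 52.

52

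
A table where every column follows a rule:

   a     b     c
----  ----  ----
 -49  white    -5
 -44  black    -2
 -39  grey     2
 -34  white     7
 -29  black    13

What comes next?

Column a: -49, -44, -39, -34, -29 → -24 (+5 each step).
For the column b, repeats white → black → grey: white, black, grey, white, black → grey.
Column c goes -5, -2, 2, 7, 13 → 20 (differences are 3, 4, 5, … (increasing by 1 each time)).
Putting it together: -24  grey  20.

-24  grey  20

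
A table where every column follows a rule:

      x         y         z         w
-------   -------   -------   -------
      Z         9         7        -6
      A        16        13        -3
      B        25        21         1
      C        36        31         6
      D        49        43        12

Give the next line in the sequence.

E  64  57  19

Column x goes Z, A, B, C, D → E (letters move forward 1 place in the alphabet, wrapping Z→A).
Column y: 9, 16, 25, 36, 49 → 64 (perfect squares: 3², 4², 5², …).
Column z: differences are 6, 8, 10, … (increasing by 2 each time); 7, 13, 21, 31, 43 → 57.
Column w goes -6, -3, 1, 6, 12 → 19 (differences are 3, 4, 5, … (increasing by 1 each time)).
Combining the parts gives E  64  57  19.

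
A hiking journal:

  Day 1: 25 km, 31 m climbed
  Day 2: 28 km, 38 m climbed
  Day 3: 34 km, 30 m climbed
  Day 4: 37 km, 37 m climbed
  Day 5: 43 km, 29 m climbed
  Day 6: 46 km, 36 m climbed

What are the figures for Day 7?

52 km, 28 m climbed

Km — alternating steps +3, +6, +3, +6, …: 25, 28, 34, 37, 43, 46 → 52.
For the m climbed, alternating steps +7, −8, +7, −8, …: 31, 38, 30, 37, 29, 36 → 28.
So the next line is 52 km, 28 m climbed.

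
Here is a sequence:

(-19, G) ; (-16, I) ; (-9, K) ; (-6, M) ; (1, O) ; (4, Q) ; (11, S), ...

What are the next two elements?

First entry — alternating steps +3, +7, +3, +7, …: -19, -16, -9, -6, 1, 4, 11 → 14 → 21.
For the letter, letters move forward 2 places in the alphabet: G, I, K, M, O, Q, S → U → W.
Putting the parts together: (14, U) and then (21, W).

(14, U), (21, W)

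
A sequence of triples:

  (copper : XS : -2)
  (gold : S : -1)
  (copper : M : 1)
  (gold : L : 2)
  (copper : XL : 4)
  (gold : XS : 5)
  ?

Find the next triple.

For the metal, alternates copper ↔ gold: copper, gold, copper, gold, copper, gold → copper.
Size: repeats XS → S → M → L → XL, so XS, S, M, L, XL, XS → S.
Third entry goes -2, -1, 1, 2, 4, 5 → 7 (alternating steps +1, +2, +1, +2, …).
Putting it together: (copper : S : 7).

(copper : S : 7)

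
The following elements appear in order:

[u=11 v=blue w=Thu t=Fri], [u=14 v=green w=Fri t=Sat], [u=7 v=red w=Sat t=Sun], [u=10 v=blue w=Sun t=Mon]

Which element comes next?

[u=3 v=green w=Mon t=Tue]

U goes 11, 14, 7, 10 → 3 (alternating steps +3, −7, +3, −7, …).
V: repeats blue → green → red; blue, green, red, blue → green.
W: Thu, Fri, Sat, Sun → Mon (runs through the weekdays Mon→Sun).
T: runs through the weekdays Mon→Sun, so Fri, Sat, Sun, Mon → Tue.
Putting it together: [u=3 v=green w=Mon t=Tue].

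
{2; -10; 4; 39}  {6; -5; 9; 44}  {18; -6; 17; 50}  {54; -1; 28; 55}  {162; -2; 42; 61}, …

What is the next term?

{486; 3; 59; 66}

First value: 2, 6, 18, 54, 162 → 486 (×3 each step).
For the second value, alternating steps +5, −1, +5, −1, …: -10, -5, -6, -1, -2 → 3.
Third value goes 4, 9, 17, 28, 42 → 59 (differences are 5, 8, 11, … (increasing by 3 each time)).
Fourth value — alternating steps +5, +6, +5, +6, …: 39, 44, 50, 55, 61 → 66.
Putting it together: {486; 3; 59; 66}.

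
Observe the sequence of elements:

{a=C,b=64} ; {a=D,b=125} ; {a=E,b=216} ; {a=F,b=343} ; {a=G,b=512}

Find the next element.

A: letters move forward 1 place in the alphabet; C, D, E, F, G → H.
B: perfect cubes: 4³, 5³, 6³, …, so 64, 125, 216, 343, 512 → 729.
So the next element is {a=H,b=729}.

{a=H,b=729}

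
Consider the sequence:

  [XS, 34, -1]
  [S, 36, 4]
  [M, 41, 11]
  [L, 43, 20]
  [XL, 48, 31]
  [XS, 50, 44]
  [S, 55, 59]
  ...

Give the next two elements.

Size — repeats XS → S → M → L → XL: XS, S, M, L, XL, XS, S → M → L.
For the second value, alternating steps +2, +5, +2, +5, …: 34, 36, 41, 43, 48, 50, 55 → 57 → 62.
Third value: differences are 5, 7, 9, … (increasing by 2 each time); -1, 4, 11, 20, 31, 44, 59 → 76 → 95.
Putting the parts together: [M, 57, 76] and then [L, 62, 95].

[M, 57, 76], [L, 62, 95]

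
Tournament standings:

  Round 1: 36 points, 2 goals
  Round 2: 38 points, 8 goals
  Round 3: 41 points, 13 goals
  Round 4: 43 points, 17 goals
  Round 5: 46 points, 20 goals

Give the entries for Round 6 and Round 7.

Points: 36, 38, 41, 43, 46 → 48 → 51 (alternating steps +2, +3, +2, +3, …).
Goals: differences are 6, 5, 4, … (decreasing by 1 each time), so 2, 8, 13, 17, 20 → 22 → 23.
Putting the parts together: 48 points, 22 goals and then 51 points, 23 goals.

48 points, 22 goals; 51 points, 23 goals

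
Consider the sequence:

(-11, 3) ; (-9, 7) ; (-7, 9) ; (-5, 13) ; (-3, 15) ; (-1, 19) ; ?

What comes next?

(1, 21)

First entry — +2 each step: -11, -9, -7, -5, -3, -1 → 1.
Second entry: alternating steps +4, +2, +4, +2, …, so 3, 7, 9, 13, 15, 19 → 21.
Combining the parts gives (1, 21).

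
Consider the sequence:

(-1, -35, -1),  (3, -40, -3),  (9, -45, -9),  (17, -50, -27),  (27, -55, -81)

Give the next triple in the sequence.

(39, -60, -243)

First part: -1, 3, 9, 17, 27 → 39 (differences are 4, 6, 8, … (increasing by 2 each time)).
Second part: −5 each step; -35, -40, -45, -50, -55 → -60.
Third part: ×3 each step, so -1, -3, -9, -27, -81 → -243.
So the next triple is (39, -60, -243).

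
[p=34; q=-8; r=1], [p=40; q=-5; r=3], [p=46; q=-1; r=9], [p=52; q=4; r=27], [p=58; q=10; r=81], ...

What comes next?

[p=64; q=17; r=243]

P: +6 each step, so 34, 40, 46, 52, 58 → 64.
Q: differences are 3, 4, 5, … (increasing by 1 each time), so -8, -5, -1, 4, 10 → 17.
R: ×3 each step; 1, 3, 9, 27, 81 → 243.
Combining the parts gives [p=64; q=17; r=243].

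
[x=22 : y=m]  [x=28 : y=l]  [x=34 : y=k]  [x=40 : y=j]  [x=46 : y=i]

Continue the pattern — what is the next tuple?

[x=52 : y=h]

X: +6 each step; 22, 28, 34, 40, 46 → 52.
Y: letters move back 1 place in the alphabet; m, l, k, j, i → h.
Putting it together: [x=52 : y=h].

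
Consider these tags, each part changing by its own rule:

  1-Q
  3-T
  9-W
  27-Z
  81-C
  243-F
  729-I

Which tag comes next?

2187-L

First component: 1, 3, 9, 27, 81, 243, 729 → 2187 (×3 each step).
Letter — letters move forward 3 places in the alphabet, wrapping Z→A: Q, T, W, Z, C, F, I → L.
So the next tag is 2187-L.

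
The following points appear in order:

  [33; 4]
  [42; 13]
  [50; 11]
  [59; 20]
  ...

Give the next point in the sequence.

[67; 18]

First part — alternating steps +9, +8, +9, +8, …: 33, 42, 50, 59 → 67.
For the second part, alternating steps +9, −2, +9, −2, …: 4, 13, 11, 20 → 18.
Combining the parts gives [67; 18].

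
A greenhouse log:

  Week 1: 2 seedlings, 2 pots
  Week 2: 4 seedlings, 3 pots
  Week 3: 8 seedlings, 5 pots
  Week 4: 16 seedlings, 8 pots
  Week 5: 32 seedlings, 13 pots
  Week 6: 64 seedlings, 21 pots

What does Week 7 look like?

128 seedlings, 34 pots

Seedlings: ×2 each step; 2, 4, 8, 16, 32, 64 → 128.
Pots: 2, 3, 5, 8, 13, 21 → 34 (each term is the sum of the two before it).
So the next record is 128 seedlings, 34 pots.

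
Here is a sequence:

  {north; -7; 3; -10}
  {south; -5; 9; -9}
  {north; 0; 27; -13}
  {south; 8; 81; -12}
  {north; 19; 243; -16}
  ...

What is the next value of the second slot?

Second slot goes -7, -5, 0, 8, 19 → 33 (differences are 2, 5, 8, … (increasing by 3 each time)).

33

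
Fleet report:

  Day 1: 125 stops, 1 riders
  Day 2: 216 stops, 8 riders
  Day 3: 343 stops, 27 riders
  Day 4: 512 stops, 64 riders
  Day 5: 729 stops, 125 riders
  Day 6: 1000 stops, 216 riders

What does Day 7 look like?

1331 stops, 343 riders

Stops goes 125, 216, 343, 512, 729, 1000 → 1331 (perfect cubes: 5³, 6³, 7³, …).
Riders — perfect cubes: 1³, 2³, 3³, …: 1, 8, 27, 64, 125, 216 → 343.
So the next record is 1331 stops, 343 riders.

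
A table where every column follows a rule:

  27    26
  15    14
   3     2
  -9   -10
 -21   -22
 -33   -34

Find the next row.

-45  -46

For the first component, −12 each step: 27, 15, 3, -9, -21, -33 → -45.
Second component — always 1 less than the first component: 26, 14, 2, -10, -22, -34 → -46.
Putting it together: -45  -46.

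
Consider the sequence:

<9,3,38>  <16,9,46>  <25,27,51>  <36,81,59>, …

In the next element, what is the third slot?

64

First slot: perfect squares: 3², 4², 5², …; 9, 16, 25, 36 → 49.
Second slot goes 3, 9, 27, 81 → 243 (×3 each step).
Third slot: alternating steps +8, +5, +8, +5, …, so 38, 46, 51, 59 → 64.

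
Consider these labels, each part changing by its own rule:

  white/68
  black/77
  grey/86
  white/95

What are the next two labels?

black/104 then grey/113

Shade goes white, black, grey, white → black → grey (repeats white → black → grey).
Second component: 68, 77, 86, 95 → 104 → 113 (+9 each step).
So the next two labels are black/104 and grey/113.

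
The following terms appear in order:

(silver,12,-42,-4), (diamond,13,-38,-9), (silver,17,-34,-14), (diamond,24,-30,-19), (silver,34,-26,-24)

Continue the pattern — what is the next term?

(diamond,47,-22,-29)

Rank: silver, diamond, silver, diamond, silver → diamond (alternates silver ↔ diamond).
Second part goes 12, 13, 17, 24, 34 → 47 (differences are 1, 4, 7, … (increasing by 3 each time)).
Third part: +4 each step, so -42, -38, -34, -30, -26 → -22.
Fourth part: −5 each step, so -4, -9, -14, -19, -24 → -29.
Combining the parts gives (diamond,47,-22,-29).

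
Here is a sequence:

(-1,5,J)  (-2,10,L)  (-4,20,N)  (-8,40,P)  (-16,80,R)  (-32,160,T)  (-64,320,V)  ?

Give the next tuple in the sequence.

(-128,640,X)

First coordinate: ×2 each step, so -1, -2, -4, -8, -16, -32, -64 → -128.
Second coordinate goes 5, 10, 20, 40, 80, 160, 320 → 640 (×2 each step).
For the letter, letters move forward 2 places in the alphabet: J, L, N, P, R, T, V → X.
Combining the parts gives (-128,640,X).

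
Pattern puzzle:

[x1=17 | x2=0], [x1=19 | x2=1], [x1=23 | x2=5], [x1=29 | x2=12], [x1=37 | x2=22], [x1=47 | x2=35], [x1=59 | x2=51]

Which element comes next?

[x1=73 | x2=70]

X1: differences are 2, 4, 6, … (increasing by 2 each time); 17, 19, 23, 29, 37, 47, 59 → 73.
X2 goes 0, 1, 5, 12, 22, 35, 51 → 70 (differences are 1, 4, 7, … (increasing by 3 each time)).
Combining the parts gives [x1=73 | x2=70].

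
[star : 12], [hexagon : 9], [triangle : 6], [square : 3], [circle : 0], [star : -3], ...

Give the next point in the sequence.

Shape: repeats star → hexagon → triangle → square → circle, so star, hexagon, triangle, square, circle, star → hexagon.
Second part — −3 each step: 12, 9, 6, 3, 0, -3 → -6.
So the next point is [hexagon : -6].

[hexagon : -6]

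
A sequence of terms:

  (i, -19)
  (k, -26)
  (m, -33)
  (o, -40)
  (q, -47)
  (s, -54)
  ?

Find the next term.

For the letter, letters move forward 2 places in the alphabet: i, k, m, o, q, s → u.
Second slot: −7 each step; -19, -26, -33, -40, -47, -54 → -61.
Combining the parts gives (u, -61).

(u, -61)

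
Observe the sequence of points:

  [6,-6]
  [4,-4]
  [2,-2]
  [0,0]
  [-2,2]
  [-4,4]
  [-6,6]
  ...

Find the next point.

[-8,8]

First value: −2 each step, so 6, 4, 2, 0, -2, -4, -6 → -8.
Second value — always the negative of the first value: -6, -4, -2, 0, 2, 4, 6 → 8.
So the next point is [-8,8].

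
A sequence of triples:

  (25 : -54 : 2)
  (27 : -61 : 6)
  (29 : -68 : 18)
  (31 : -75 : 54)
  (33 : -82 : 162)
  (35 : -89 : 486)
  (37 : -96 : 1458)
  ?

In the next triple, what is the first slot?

For the first slot, +2 each step: 25, 27, 29, 31, 33, 35, 37 → 39.
Second slot: −7 each step; -54, -61, -68, -75, -82, -89, -96 → -103.
Third slot: 2, 6, 18, 54, 162, 486, 1458 → 4374 (×3 each step).

39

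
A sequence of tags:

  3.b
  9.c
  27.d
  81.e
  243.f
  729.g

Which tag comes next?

2187.h

First component: 3, 9, 27, 81, 243, 729 → 2187 (×3 each step).
Letter goes b, c, d, e, f, g → h (letters move forward 1 place in the alphabet).
Putting it together: 2187.h.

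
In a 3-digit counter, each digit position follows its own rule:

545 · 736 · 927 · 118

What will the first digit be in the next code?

3

First digit: +2 each step, mod 10, so 5, 7, 9, 1 → 3.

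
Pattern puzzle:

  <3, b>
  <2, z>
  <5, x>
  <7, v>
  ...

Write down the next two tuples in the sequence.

<12, t>, <19, r>

First part: each term is the sum of the two before it, so 3, 2, 5, 7 → 12 → 19.
Letter: b, z, x, v → t → r (letters move back 2 places in the alphabet, wrapping A→Z).
So the next two tuples are <12, t> and <19, r>.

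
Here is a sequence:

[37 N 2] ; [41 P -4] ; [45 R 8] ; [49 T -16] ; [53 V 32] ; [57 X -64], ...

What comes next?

[61 Z 128]

First slot — +4 each step: 37, 41, 45, 49, 53, 57 → 61.
Letter: letters move forward 2 places in the alphabet, so N, P, R, T, V, X → Z.
Third slot: ×(-2) each step, so 2, -4, 8, -16, 32, -64 → 128.
Combining the parts gives [61 Z 128].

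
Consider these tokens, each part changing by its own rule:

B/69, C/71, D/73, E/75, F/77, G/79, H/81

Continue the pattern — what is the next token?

I/83

For the letter, letters move forward 1 place in the alphabet: B, C, D, E, F, G, H → I.
Second component goes 69, 71, 73, 75, 77, 79, 81 → 83 (+2 each step).
Putting it together: I/83.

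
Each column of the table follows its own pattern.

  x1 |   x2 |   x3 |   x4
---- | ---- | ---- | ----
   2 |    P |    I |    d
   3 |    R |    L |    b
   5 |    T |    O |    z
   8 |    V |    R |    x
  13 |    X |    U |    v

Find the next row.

Column x1: 2, 3, 5, 8, 13 → 21 (each term is the sum of the two before it).
Column x2 goes P, R, T, V, X → Z (letters move forward 2 places in the alphabet).
Column x3: letters move forward 3 places in the alphabet, so I, L, O, R, U → X.
For the column x4, letters move back 2 places in the alphabet, wrapping A→Z: d, b, z, x, v → t.
Putting it together: 21  Z  X  t.

21  Z  X  t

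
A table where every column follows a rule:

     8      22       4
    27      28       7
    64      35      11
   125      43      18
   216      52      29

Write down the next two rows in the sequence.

343  62  47; 512  73  76

For the first component, perfect cubes: 2³, 3³, 4³, …: 8, 27, 64, 125, 216 → 343 → 512.
Second component: differences are 6, 7, 8, … (increasing by 1 each time); 22, 28, 35, 43, 52 → 62 → 73.
Third component: each term is the sum of the two before it; 4, 7, 11, 18, 29 → 47 → 76.
Putting the parts together: 343  62  47 and then 512  73  76.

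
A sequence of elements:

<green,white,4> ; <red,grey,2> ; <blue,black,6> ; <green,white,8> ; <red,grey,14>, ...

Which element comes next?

Colour goes green, red, blue, green, red → blue (repeats green → red → blue).
For the shade, repeats white → grey → black: white, grey, black, white, grey → black.
For the third value, each term is the sum of the two before it: 4, 2, 6, 8, 14 → 22.
So the next element is <blue,black,22>.

<blue,black,22>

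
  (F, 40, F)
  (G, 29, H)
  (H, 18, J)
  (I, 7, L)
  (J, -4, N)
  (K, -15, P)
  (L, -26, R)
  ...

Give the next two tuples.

(M, -37, T), (N, -48, V)

First letter: letters move forward 1 place in the alphabet, so F, G, H, I, J, K, L → M → N.
Second entry — −11 each step: 40, 29, 18, 7, -4, -15, -26 → -37 → -48.
Second letter: letters move forward 2 places in the alphabet; F, H, J, L, N, P, R → T → V.
Putting the parts together: (M, -37, T) and then (N, -48, V).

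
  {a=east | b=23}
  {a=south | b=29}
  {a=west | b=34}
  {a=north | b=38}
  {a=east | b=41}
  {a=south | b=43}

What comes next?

{a=west | b=44}

A — repeats east → south → west → north: east, south, west, north, east, south → west.
B: 23, 29, 34, 38, 41, 43 → 44 (differences are 6, 5, 4, … (decreasing by 1 each time)).
So the next element is {a=west | b=44}.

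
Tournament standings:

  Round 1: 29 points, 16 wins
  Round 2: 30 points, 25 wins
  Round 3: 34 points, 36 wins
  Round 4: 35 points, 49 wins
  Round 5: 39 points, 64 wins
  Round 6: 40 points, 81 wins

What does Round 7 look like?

44 points, 100 wins

Points: alternating steps +1, +4, +1, +4, …, so 29, 30, 34, 35, 39, 40 → 44.
Wins: perfect squares: 4², 5², 6², …; 16, 25, 36, 49, 64, 81 → 100.
So the next line is 44 points, 100 wins.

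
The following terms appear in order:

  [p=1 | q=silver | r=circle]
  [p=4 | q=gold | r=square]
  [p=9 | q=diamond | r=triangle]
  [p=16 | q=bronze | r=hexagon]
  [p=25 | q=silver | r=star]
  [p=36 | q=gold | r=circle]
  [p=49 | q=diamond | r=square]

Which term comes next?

[p=64 | q=bronze | r=triangle]

P: 1, 4, 9, 16, 25, 36, 49 → 64 (perfect squares: 1², 2², 3², …).
Q goes silver, gold, diamond, bronze, silver, gold, diamond → bronze (repeats silver → gold → diamond → bronze).
For the r, repeats circle → square → triangle → hexagon → star: circle, square, triangle, hexagon, star, circle, square → triangle.
Putting it together: [p=64 | q=bronze | r=triangle].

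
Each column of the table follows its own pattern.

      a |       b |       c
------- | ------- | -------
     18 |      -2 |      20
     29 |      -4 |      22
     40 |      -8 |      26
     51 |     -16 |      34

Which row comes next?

Column a: 18, 29, 40, 51 → 62 (+11 each step).
Column b: -2, -4, -8, -16 → -32 (×2 each step).
For the column c, together with the column b always sums to 18: 20, 22, 26, 34 → 50.
Putting it together: 62  -32  50.

62  -32  50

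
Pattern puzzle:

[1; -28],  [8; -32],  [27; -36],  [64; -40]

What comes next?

[125; -44]

First entry: 1, 8, 27, 64 → 125 (perfect cubes: 1³, 2³, 3³, …).
For the second entry, −4 each step: -28, -32, -36, -40 → -44.
Putting it together: [125; -44].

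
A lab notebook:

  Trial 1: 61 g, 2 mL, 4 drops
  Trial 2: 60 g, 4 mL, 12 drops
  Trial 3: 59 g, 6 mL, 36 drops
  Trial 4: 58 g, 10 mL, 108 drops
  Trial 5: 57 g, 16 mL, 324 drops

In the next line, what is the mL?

26

ML: 2, 4, 6, 10, 16 → 26 (each term is the sum of the two before it).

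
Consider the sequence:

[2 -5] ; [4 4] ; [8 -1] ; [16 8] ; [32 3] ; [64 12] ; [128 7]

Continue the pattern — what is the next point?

[256 16]

For the first coordinate, ×2 each step: 2, 4, 8, 16, 32, 64, 128 → 256.
Second coordinate: -5, 4, -1, 8, 3, 12, 7 → 16 (alternating steps +9, −5, +9, −5, …).
So the next point is [256 16].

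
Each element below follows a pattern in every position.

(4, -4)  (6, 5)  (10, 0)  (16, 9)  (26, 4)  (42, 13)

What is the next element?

(68, 8)

First entry — each term is the sum of the two before it: 4, 6, 10, 16, 26, 42 → 68.
Second entry — alternating steps +9, −5, +9, −5, …: -4, 5, 0, 9, 4, 13 → 8.
So the next element is (68, 8).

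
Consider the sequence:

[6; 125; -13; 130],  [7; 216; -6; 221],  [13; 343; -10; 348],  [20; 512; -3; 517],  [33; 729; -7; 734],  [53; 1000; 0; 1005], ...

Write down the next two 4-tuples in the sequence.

First component: each term is the sum of the two before it; 6, 7, 13, 20, 33, 53 → 86 → 139.
Second component: perfect cubes: 5³, 6³, 7³, …, so 125, 216, 343, 512, 729, 1000 → 1331 → 1728.
Third component — alternating steps +7, −4, +7, −4, …: -13, -6, -10, -3, -7, 0 → -4 → 3.
For the fourth component, always 5 more than the second component: 130, 221, 348, 517, 734, 1005 → 1336 → 1733.
Putting the parts together: [86; 1331; -4; 1336] and then [139; 1728; 3; 1733].

[86; 1331; -4; 1336], [139; 1728; 3; 1733]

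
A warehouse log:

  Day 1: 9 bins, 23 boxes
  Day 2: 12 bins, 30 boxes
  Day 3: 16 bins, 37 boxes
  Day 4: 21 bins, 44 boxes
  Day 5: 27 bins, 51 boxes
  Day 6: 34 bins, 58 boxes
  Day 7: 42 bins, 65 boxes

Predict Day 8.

51 bins, 72 boxes

For the bins, differences are 3, 4, 5, … (increasing by 1 each time): 9, 12, 16, 21, 27, 34, 42 → 51.
Boxes goes 23, 30, 37, 44, 51, 58, 65 → 72 (+7 each step).
So the next row is 51 bins, 72 boxes.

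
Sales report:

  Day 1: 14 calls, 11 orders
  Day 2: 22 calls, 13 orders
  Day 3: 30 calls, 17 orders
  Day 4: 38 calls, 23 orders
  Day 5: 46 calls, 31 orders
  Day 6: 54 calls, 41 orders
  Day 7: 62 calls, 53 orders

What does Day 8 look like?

Calls: +8 each step, so 14, 22, 30, 38, 46, 54, 62 → 70.
Orders — differences are 2, 4, 6, … (increasing by 2 each time): 11, 13, 17, 23, 31, 41, 53 → 67.
So the next record is 70 calls, 67 orders.

70 calls, 67 orders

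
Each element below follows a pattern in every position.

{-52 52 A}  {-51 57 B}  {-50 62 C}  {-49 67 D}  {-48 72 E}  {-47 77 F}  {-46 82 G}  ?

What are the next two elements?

For the first value, +1 each step: -52, -51, -50, -49, -48, -47, -46 → -45 → -44.
Second value: +5 each step; 52, 57, 62, 67, 72, 77, 82 → 87 → 92.
Letter goes A, B, C, D, E, F, G → H → I (letters move forward 1 place in the alphabet).
So the next two elements are {-45 87 H} and {-44 92 I}.

{-45 87 H}, {-44 92 I}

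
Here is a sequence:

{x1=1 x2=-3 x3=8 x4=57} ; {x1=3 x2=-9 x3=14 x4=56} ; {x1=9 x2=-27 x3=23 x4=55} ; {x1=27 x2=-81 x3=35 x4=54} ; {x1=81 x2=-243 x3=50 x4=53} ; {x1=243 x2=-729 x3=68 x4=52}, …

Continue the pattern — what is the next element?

X1: ×3 each step, so 1, 3, 9, 27, 81, 243 → 729.
X2: ×3 each step, so -3, -9, -27, -81, -243, -729 → -2187.
For the x3, differences are 6, 9, 12, … (increasing by 3 each time): 8, 14, 23, 35, 50, 68 → 89.
X4: −1 each step, so 57, 56, 55, 54, 53, 52 → 51.
Putting it together: {x1=729 x2=-2187 x3=89 x4=51}.

{x1=729 x2=-2187 x3=89 x4=51}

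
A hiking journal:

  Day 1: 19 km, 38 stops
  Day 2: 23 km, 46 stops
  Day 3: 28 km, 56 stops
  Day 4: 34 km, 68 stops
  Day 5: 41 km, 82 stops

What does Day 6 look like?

Km: differences are 4, 5, 6, … (increasing by 1 each time); 19, 23, 28, 34, 41 → 49.
For the stops, always 2 × the km: 38, 46, 56, 68, 82 → 98.
Combining the parts gives 49 km, 98 stops.

49 km, 98 stops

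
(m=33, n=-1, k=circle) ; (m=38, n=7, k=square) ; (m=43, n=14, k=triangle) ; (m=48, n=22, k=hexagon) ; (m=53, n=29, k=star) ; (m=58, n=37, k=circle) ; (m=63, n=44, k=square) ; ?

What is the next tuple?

(m=68, n=52, k=triangle)

For the m, +5 each step: 33, 38, 43, 48, 53, 58, 63 → 68.
N — alternating steps +8, +7, +8, +7, …: -1, 7, 14, 22, 29, 37, 44 → 52.
K: circle, square, triangle, hexagon, star, circle, square → triangle (repeats circle → square → triangle → hexagon → star).
Combining the parts gives (m=68, n=52, k=triangle).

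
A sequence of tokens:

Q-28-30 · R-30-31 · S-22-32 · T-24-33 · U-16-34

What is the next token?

V-18-35

Letter: letters move forward 1 place in the alphabet; Q, R, S, T, U → V.
Second component goes 28, 30, 22, 24, 16 → 18 (alternating steps +2, −8, +2, −8, …).
Third component goes 30, 31, 32, 33, 34 → 35 (+1 each step).
So the next token is V-18-35.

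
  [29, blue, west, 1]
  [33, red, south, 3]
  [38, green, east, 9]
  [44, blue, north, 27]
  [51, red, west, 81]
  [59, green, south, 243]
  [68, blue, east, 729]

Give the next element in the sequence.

For the first component, differences are 4, 5, 6, … (increasing by 1 each time): 29, 33, 38, 44, 51, 59, 68 → 78.
For the colour, repeats blue → red → green: blue, red, green, blue, red, green, blue → red.
For the direction, repeats west → south → east → north: west, south, east, north, west, south, east → north.
Fourth component: 1, 3, 9, 27, 81, 243, 729 → 2187 (×3 each step).
So the next element is [78, red, north, 2187].

[78, red, north, 2187]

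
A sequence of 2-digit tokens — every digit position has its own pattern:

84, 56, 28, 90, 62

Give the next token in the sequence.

First digit: 8, 5, 2, 9, 6 → 3 (−3 each step, mod 10).
Second digit: +2 each step, mod 10; 4, 6, 8, 0, 2 → 4.
So the next token is 34.

34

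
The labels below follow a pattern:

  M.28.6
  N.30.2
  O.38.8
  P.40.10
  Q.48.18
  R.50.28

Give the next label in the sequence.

S.58.46

Letter goes M, N, O, P, Q, R → S (letters move forward 1 place in the alphabet).
Second component: alternating steps +2, +8, +2, +8, …; 28, 30, 38, 40, 48, 50 → 58.
Third component: each term is the sum of the two before it; 6, 2, 8, 10, 18, 28 → 46.
So the next label is S.58.46.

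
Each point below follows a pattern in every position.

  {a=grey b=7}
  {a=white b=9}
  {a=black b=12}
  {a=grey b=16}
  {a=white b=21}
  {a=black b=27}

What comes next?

A — repeats grey → white → black: grey, white, black, grey, white, black → grey.
B: differences are 2, 3, 4, … (increasing by 1 each time), so 7, 9, 12, 16, 21, 27 → 34.
So the next point is {a=grey b=34}.

{a=grey b=34}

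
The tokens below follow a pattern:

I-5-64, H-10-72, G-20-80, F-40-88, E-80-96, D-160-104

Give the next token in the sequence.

Letter: I, H, G, F, E, D → C (letters move back 1 place in the alphabet).
Second component: ×2 each step, so 5, 10, 20, 40, 80, 160 → 320.
Third component goes 64, 72, 80, 88, 96, 104 → 112 (+8 each step).
Putting it together: C-320-112.

C-320-112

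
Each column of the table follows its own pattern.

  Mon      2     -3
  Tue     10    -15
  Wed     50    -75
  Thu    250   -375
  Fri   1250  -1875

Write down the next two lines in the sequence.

Sat  6250  -9375; Sun  31250  -46875

Day: runs through the weekdays Mon→Sun, so Mon, Tue, Wed, Thu, Fri → Sat → Sun.
Second component — ×5 each step: 2, 10, 50, 250, 1250 → 6250 → 31250.
Third component: ×5 each step; -3, -15, -75, -375, -1875 → -9375 → -46875.
Putting the parts together: Sat  6250  -9375 and then Sun  31250  -46875.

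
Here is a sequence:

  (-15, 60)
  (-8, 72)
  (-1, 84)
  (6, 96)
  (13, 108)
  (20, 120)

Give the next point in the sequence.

First component goes -15, -8, -1, 6, 13, 20 → 27 (+7 each step).
Second component: +12 each step, so 60, 72, 84, 96, 108, 120 → 132.
So the next point is (27, 132).

(27, 132)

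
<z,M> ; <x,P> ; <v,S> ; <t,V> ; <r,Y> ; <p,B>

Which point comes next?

First letter — letters move back 2 places in the alphabet: z, x, v, t, r, p → n.
Second letter: letters move forward 3 places in the alphabet, wrapping Z→A; M, P, S, V, Y, B → E.
Putting it together: <n,E>.

<n,E>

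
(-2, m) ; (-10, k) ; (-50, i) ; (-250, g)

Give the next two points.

First part: ×5 each step, so -2, -10, -50, -250 → -1250 → -6250.
Letter: letters move back 2 places in the alphabet; m, k, i, g → e → c.
So the next two points are (-1250, e) and (-6250, c).

(-1250, e), (-6250, c)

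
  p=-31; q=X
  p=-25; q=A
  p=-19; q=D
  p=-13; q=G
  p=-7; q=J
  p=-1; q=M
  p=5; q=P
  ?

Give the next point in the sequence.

P — +6 each step: -31, -25, -19, -13, -7, -1, 5 → 11.
Q: X, A, D, G, J, M, P → S (letters move forward 3 places in the alphabet, wrapping Z→A).
Combining the parts gives p=11; q=S.

p=11; q=S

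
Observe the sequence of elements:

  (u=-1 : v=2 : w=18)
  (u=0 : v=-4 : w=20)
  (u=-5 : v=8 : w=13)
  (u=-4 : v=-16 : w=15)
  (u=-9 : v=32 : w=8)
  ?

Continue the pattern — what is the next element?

U: alternating steps +1, −5, +1, −5, …, so -1, 0, -5, -4, -9 → -8.
For the v, ×(-2) each step: 2, -4, 8, -16, 32 → -64.
W: alternating steps +2, −7, +2, −7, …; 18, 20, 13, 15, 8 → 10.
Combining the parts gives (u=-8 : v=-64 : w=10).

(u=-8 : v=-64 : w=10)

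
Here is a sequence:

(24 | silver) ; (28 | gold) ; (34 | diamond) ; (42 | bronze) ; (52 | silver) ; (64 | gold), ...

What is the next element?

(78 | diamond)

First value: 24, 28, 34, 42, 52, 64 → 78 (differences are 4, 6, 8, … (increasing by 2 each time)).
Rank — repeats silver → gold → diamond → bronze: silver, gold, diamond, bronze, silver, gold → diamond.
Putting it together: (78 | diamond).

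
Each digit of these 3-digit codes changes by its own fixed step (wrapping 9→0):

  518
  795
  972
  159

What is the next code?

First digit — +2 each step, mod 10: 5, 7, 9, 1 → 3.
For the second digit, −2 each step, mod 10: 1, 9, 7, 5 → 3.
Third digit goes 8, 5, 2, 9 → 6 (−3 each step, mod 10).
Putting it together: 336.

336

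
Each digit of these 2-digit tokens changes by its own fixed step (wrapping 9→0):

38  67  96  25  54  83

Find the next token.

12

First digit: +3 each step, mod 10, so 3, 6, 9, 2, 5, 8 → 1.
For the second digit, −1 each step, mod 10: 8, 7, 6, 5, 4, 3 → 2.
So the next token is 12.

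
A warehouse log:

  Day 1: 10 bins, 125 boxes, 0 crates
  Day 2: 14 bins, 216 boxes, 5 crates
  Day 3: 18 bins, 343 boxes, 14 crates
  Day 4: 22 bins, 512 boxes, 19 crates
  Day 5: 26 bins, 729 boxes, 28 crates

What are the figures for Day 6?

For the bins, +4 each step: 10, 14, 18, 22, 26 → 30.
Boxes: perfect cubes: 5³, 6³, 7³, …, so 125, 216, 343, 512, 729 → 1000.
Crates — alternating steps +5, +9, +5, +9, …: 0, 5, 14, 19, 28 → 33.
Putting it together: 30 bins, 1000 boxes, 33 crates.

30 bins, 1000 boxes, 33 crates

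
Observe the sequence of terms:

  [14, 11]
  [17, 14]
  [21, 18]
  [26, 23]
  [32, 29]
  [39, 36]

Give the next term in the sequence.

[47, 44]

First part: differences are 3, 4, 5, … (increasing by 1 each time), so 14, 17, 21, 26, 32, 39 → 47.
Second part — always 3 less than the first part: 11, 14, 18, 23, 29, 36 → 44.
So the next term is [47, 44].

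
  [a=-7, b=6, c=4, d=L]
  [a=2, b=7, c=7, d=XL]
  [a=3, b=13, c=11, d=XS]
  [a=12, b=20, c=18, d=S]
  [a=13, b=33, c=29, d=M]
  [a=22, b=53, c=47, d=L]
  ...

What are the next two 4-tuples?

A goes -7, 2, 3, 12, 13, 22 → 23 → 32 (alternating steps +9, +1, +9, +1, …).
B: each term is the sum of the two before it; 6, 7, 13, 20, 33, 53 → 86 → 139.
C — each term is the sum of the two before it: 4, 7, 11, 18, 29, 47 → 76 → 123.
D: repeats L → XL → XS → S → M, so L, XL, XS, S, M, L → XL → XS.
So the next two 4-tuples are [a=23, b=86, c=76, d=XL] and [a=32, b=139, c=123, d=XS].

[a=23, b=86, c=76, d=XL], [a=32, b=139, c=123, d=XS]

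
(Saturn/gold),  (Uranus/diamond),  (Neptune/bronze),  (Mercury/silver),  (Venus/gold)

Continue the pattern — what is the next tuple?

Planet: Saturn, Uranus, Neptune, Mercury, Venus → Earth (runs through the planets Mercury→Neptune).
Rank: gold, diamond, bronze, silver, gold → diamond (repeats gold → diamond → bronze → silver).
So the next tuple is (Earth/diamond).

(Earth/diamond)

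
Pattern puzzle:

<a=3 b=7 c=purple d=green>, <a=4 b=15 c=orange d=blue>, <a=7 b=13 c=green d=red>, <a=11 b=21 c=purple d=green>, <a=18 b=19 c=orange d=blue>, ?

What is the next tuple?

<a=29 b=27 c=green d=red>

A goes 3, 4, 7, 11, 18 → 29 (each term is the sum of the two before it).
B — alternating steps +8, −2, +8, −2, …: 7, 15, 13, 21, 19 → 27.
C: repeats purple → orange → green; purple, orange, green, purple, orange → green.
D goes green, blue, red, green, blue → red (repeats green → blue → red).
Combining the parts gives <a=29 b=27 c=green d=red>.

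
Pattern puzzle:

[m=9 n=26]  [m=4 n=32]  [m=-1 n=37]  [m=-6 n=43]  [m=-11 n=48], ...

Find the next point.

[m=-16 n=54]

M: −5 each step; 9, 4, -1, -6, -11 → -16.
N — alternating steps +6, +5, +6, +5, …: 26, 32, 37, 43, 48 → 54.
So the next point is [m=-16 n=54].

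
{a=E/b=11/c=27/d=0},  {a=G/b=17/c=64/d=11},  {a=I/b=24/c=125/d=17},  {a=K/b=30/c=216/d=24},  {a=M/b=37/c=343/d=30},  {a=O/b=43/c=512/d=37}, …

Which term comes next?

A goes E, G, I, K, M, O → Q (letters move forward 2 places in the alphabet).
B: alternating steps +6, +7, +6, +7, …; 11, 17, 24, 30, 37, 43 → 50.
C — perfect cubes: 3³, 4³, 5³, …: 27, 64, 125, 216, 343, 512 → 729.
For the d, always the previous value of the b: 0, 11, 17, 24, 30, 37 → 43.
Putting it together: {a=Q/b=50/c=729/d=43}.

{a=Q/b=50/c=729/d=43}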